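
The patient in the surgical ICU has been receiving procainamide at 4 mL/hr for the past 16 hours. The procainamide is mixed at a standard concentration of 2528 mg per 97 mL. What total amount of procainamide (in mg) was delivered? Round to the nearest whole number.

Concentration = 2528 mg ÷ 97 mL = 26.06186 mg/mL
Drug rate = 4 mL/hr × 26.06186 mg/mL = 104.2474 mg/hr
Total = 104.2474 mg/hr × 16 hr = 1667.959 mg

1668 mg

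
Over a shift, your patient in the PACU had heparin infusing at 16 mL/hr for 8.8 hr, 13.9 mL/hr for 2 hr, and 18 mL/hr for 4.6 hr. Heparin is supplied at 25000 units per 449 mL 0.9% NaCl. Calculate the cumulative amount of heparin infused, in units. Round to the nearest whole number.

Concentration = 25000 units ÷ 449 mL = 55.67929 units/mL
Stage 1: 16 mL/hr × 8.8 hr = 140.8 mL → 140.8 mL × 55.67929 units/mL = 7839.644 units
Stage 2: 13.9 mL/hr × 2 hr = 27.8 mL → 27.8 mL × 55.67929 units/mL = 1547.884 units
Stage 3: 18 mL/hr × 4.6 hr = 82.8 mL → 82.8 mL × 55.67929 units/mL = 4610.245 units
Total = 7839.644 + 1547.884 + 4610.245 = 13997.77 units

13998 units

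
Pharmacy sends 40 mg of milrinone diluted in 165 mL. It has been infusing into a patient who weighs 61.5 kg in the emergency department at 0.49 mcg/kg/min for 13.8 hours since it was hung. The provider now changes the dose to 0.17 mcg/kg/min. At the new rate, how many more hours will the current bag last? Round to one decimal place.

24.0 hours

Initial rate:
Dose = 0.49 mcg/kg/min × 61.5 kg = 30.135 mcg/min
30.135 mcg/min × 60 min/hr = 1808.1 mcg/hr
Concentration = 40 mg ÷ 165 mL = 0.2424242 mg/mL = 242.4242 mcg/mL
Rate = 1808.1 mcg/hr ÷ 242.4242 mcg/mL = 7.458412 mL/hr
Volume infused so far = 7.458412 mL/hr × 13.8 hr = 102.9261 mL
Volume remaining = 165 − 102.9261 = 62.07391 mL
New rate:
Dose = 0.17 mcg/kg/min × 61.5 kg = 10.455 mcg/min
10.455 mcg/min × 60 min/hr = 627.3 mcg/hr
Rate = 627.3 mcg/hr ÷ 242.4242 mcg/mL = 2.587612 mL/hr
Time remaining = 62.07391 mL ÷ 2.587612 mL/hr = 23.98887 hr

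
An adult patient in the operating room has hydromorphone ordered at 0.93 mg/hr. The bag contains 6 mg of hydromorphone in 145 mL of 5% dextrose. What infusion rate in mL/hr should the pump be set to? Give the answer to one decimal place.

Concentration = 6 mg ÷ 145 mL = 0.04137931 mg/mL
Rate = 0.93 mg/hr ÷ 0.04137931 mg/mL = 22.475 mL/hr

22.5 mL/hr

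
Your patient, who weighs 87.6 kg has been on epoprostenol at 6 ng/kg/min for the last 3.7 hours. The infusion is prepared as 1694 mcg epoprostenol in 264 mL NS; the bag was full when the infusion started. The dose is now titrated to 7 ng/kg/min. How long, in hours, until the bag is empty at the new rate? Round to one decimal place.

42.9 hours

Initial rate:
Dose = 6 ng/kg/min × 87.6 kg = 525.6 ng/min
525.6 ng/min × 60 min/hr = 31536 ng/hr
Concentration = 1694 mcg ÷ 264 mL = 6.416667 mcg/mL = 6416.667 ng/mL
Rate = 31536 ng/hr ÷ 6416.667 ng/mL = 4.914701 mL/hr
Volume infused so far = 4.914701 mL/hr × 3.7 hr = 18.18439 mL
Volume remaining = 264 − 18.18439 = 245.8156 mL
New rate:
Dose = 7 ng/kg/min × 87.6 kg = 613.2 ng/min
613.2 ng/min × 60 min/hr = 36792 ng/hr
Rate = 36792 ng/hr ÷ 6416.667 ng/mL = 5.733818 mL/hr
Time remaining = 245.8156 mL ÷ 5.733818 mL/hr = 42.87119 hr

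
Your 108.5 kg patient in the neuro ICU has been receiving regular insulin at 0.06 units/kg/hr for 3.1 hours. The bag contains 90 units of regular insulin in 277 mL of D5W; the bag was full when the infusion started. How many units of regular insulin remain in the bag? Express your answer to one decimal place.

69.8 units

Dose = 0.06 units/kg/hr × 108.5 kg = 6.51 units/hr
Concentration = 90 units ÷ 277 mL = 0.3249097 units/mL
Rate = 6.51 units/hr ÷ 0.3249097 units/mL = 20.03633 mL/hr
Volume infused = 20.03633 mL/hr × 3.1 hr = 62.11263 mL
Volume remaining = 277 − 62.11263 = 214.8874 mL
Drug remaining = 214.8874 mL × 0.3249097 units/mL = 69.819 units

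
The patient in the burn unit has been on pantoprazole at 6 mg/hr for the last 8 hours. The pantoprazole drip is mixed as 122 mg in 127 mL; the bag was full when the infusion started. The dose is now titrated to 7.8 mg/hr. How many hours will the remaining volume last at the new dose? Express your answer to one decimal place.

9.5 hours

Initial rate:
Concentration = 122 mg ÷ 127 mL = 0.9606299 mg/mL
Rate = 6 mg/hr ÷ 0.9606299 mg/mL = 6.245902 mL/hr
Volume infused so far = 6.245902 mL/hr × 8 hr = 49.96721 mL
Volume remaining = 127 − 49.96721 = 77.03279 mL
New rate:
Rate = 7.8 mg/hr ÷ 0.9606299 mg/mL = 8.119672 mL/hr
Time remaining = 77.03279 mL ÷ 8.119672 mL/hr = 9.487179 hr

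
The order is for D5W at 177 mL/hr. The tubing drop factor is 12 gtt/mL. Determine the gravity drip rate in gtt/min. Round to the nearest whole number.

35 gtt/min

177 mL/hr ÷ 60 min/hr = 2.95 mL/min
2.95 mL/min × 12 gtt/mL = 35.4 gtt/min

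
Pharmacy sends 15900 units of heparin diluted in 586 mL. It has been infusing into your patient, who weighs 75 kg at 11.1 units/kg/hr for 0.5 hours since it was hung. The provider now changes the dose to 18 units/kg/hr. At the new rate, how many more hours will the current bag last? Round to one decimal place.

11.5 hours

Initial rate:
Dose = 11.1 units/kg/hr × 75 kg = 832.5 units/hr
Concentration = 15900 units ÷ 586 mL = 27.13311 units/mL
Rate = 832.5 units/hr ÷ 27.13311 units/mL = 30.68208 mL/hr
Volume infused so far = 30.68208 mL/hr × 0.5 hr = 15.34104 mL
Volume remaining = 586 − 15.34104 = 570.659 mL
New rate:
Dose = 18 units/kg/hr × 75 kg = 1350 units/hr
Rate = 1350 units/hr ÷ 27.13311 units/mL = 49.75472 mL/hr
Time remaining = 570.659 mL ÷ 49.75472 mL/hr = 11.46944 hr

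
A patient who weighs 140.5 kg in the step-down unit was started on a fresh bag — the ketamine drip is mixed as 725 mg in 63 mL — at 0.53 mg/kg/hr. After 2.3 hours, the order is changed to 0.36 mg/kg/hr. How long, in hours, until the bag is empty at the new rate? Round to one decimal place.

10.9 hours

Initial rate:
Dose = 0.53 mg/kg/hr × 140.5 kg = 74.465 mg/hr
Concentration = 725 mg ÷ 63 mL = 11.50794 mg/mL
Rate = 74.465 mg/hr ÷ 11.50794 mg/mL = 6.470752 mL/hr
Volume infused so far = 6.470752 mL/hr × 2.3 hr = 14.88273 mL
Volume remaining = 63 − 14.88273 = 48.11727 mL
New rate:
Dose = 0.36 mg/kg/hr × 140.5 kg = 50.58 mg/hr
Rate = 50.58 mg/hr ÷ 11.50794 mg/mL = 4.395228 mL/hr
Time remaining = 48.11727 mL ÷ 4.395228 mL/hr = 10.94762 hr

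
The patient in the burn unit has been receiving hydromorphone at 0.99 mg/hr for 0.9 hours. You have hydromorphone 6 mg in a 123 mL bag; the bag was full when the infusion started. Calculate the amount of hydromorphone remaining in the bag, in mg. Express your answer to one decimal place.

Concentration = 6 mg ÷ 123 mL = 0.04878049 mg/mL
Rate = 0.99 mg/hr ÷ 0.04878049 mg/mL = 20.295 mL/hr
Volume infused = 20.295 mL/hr × 0.9 hr = 18.2655 mL
Volume remaining = 123 − 18.2655 = 104.7345 mL
Drug remaining = 104.7345 mL × 0.04878049 mg/mL = 5.109 mg

5.1 mg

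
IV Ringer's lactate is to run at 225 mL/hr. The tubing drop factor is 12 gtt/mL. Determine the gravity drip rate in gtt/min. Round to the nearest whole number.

225 mL/hr ÷ 60 min/hr = 3.75 mL/min
3.75 mL/min × 12 gtt/mL = 45 gtt/min

45 gtt/min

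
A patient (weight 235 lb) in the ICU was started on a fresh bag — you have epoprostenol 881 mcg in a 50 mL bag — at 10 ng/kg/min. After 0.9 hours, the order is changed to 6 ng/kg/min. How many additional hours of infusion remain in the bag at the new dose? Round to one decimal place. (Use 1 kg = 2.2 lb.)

21.4 hours

Initial rate:
Weight = 235 lb ÷ 2.2 lb/kg = 106.8182 kg
Dose = 10 ng/kg/min × 106.8182 kg = 1068.182 ng/min
1068.182 ng/min × 60 min/hr = 64090.91 ng/hr
Concentration = 881 mcg ÷ 50 mL = 17.62 mcg/mL = 17620 ng/mL
Rate = 64090.91 ng/hr ÷ 17620 ng/mL = 3.637396 mL/hr
Volume infused so far = 3.637396 mL/hr × 0.9 hr = 3.273656 mL
Volume remaining = 50 − 3.273656 = 46.72634 mL
New rate:
Dose = 6 ng/kg/min × 106.8182 kg = 640.9091 ng/min
640.9091 ng/min × 60 min/hr = 38454.55 ng/hr
Rate = 38454.55 ng/hr ÷ 17620 ng/mL = 2.182437 mL/hr
Time remaining = 46.72634 mL ÷ 2.182437 mL/hr = 21.41017 hr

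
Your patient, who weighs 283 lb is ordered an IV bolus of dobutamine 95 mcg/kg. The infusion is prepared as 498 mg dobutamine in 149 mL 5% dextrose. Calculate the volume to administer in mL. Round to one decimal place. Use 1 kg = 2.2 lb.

Weight = 283 lb ÷ 2.2 lb/kg = 128.6364 kg
Dose = 95 mcg/kg × 128.6364 kg = 12220.45 mcg
Concentration = 498 mg ÷ 149 mL = 3.342282 mg/mL = 3342.282 mcg/mL
Volume = 12220.45 mcg ÷ 3342.282 mcg/mL = 3.656321 mL

3.7 mL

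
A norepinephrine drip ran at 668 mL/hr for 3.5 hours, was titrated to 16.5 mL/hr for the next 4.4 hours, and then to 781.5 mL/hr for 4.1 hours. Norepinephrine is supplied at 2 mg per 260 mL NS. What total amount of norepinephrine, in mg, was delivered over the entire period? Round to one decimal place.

43.2 mg

Concentration = 2 mg ÷ 260 mL = 0.007692308 mg/mL
Stage 1: 668 mL/hr × 3.5 hr = 2338 mL → 2338 mL × 0.007692308 mg/mL = 17.98462 mg
Stage 2: 16.5 mL/hr × 4.4 hr = 72.6 mL → 72.6 mL × 0.007692308 mg/mL = 0.5584615 mg
Stage 3: 781.5 mL/hr × 4.1 hr = 3204.15 mL → 3204.15 mL × 0.007692308 mg/mL = 24.64731 mg
Total = 17.98462 + 0.5584615 + 24.64731 = 43.19038 mg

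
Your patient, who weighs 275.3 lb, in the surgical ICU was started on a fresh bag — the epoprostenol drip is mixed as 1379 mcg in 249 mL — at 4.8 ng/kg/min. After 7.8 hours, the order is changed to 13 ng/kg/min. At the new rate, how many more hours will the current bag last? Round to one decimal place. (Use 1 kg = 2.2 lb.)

11.2 hours

Initial rate:
Weight = 275.3 lb ÷ 2.2 lb/kg = 125.1364 kg
Dose = 4.8 ng/kg/min × 125.1364 kg = 600.6545 ng/min
600.6545 ng/min × 60 min/hr = 36039.27 ng/hr
Concentration = 1379 mcg ÷ 249 mL = 5.538153 mcg/mL = 5538.153 ng/mL
Rate = 36039.27 ng/hr ÷ 5538.153 ng/mL = 6.507454 mL/hr
Volume infused so far = 6.507454 mL/hr × 7.8 hr = 50.75814 mL
Volume remaining = 249 − 50.75814 = 198.2419 mL
New rate:
Dose = 13 ng/kg/min × 125.1364 kg = 1626.773 ng/min
1626.773 ng/min × 60 min/hr = 97606.36 ng/hr
Rate = 97606.36 ng/hr ÷ 5538.153 ng/mL = 17.62435 mL/hr
Time remaining = 198.2419 mL ÷ 17.62435 mL/hr = 11.24818 hr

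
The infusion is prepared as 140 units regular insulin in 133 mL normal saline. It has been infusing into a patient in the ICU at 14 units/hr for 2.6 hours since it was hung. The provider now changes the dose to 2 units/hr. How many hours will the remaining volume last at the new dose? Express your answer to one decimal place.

51.8 hours

Initial rate:
Concentration = 140 units ÷ 133 mL = 1.052632 units/mL
Rate = 14 units/hr ÷ 1.052632 units/mL = 13.3 mL/hr
Volume infused so far = 13.3 mL/hr × 2.6 hr = 34.58 mL
Volume remaining = 133 − 34.58 = 98.42 mL
New rate:
Rate = 2 units/hr ÷ 1.052632 units/mL = 1.9 mL/hr
Time remaining = 98.42 mL ÷ 1.9 mL/hr = 51.8 hr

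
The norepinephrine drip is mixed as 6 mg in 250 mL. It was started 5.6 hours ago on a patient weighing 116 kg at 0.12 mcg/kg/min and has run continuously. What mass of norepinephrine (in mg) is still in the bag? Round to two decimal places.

Dose = 0.12 mcg/kg/min × 116 kg = 13.92 mcg/min
13.92 mcg/min × 60 min/hr = 835.2 mcg/hr
Concentration = 6 mg ÷ 250 mL = 0.024 mg/mL = 24 mcg/mL
Rate = 835.2 mcg/hr ÷ 24 mcg/mL = 34.8 mL/hr
Volume infused = 34.8 mL/hr × 5.6 hr = 194.88 mL
Volume remaining = 250 − 194.88 = 55.12 mL
Drug remaining = 55.12 mL × 24 mcg/mL = 1322.88 mcg = 1.32288 mg

1.32 mg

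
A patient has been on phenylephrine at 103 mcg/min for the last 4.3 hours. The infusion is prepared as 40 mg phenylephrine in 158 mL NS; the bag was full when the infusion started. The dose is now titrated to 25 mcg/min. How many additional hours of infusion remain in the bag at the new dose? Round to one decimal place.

9.0 hours

Initial rate:
103 mcg/min × 60 min/hr = 6180 mcg/hr
Concentration = 40 mg ÷ 158 mL = 0.2531646 mg/mL = 253.1646 mcg/mL
Rate = 6180 mcg/hr ÷ 253.1646 mcg/mL = 24.411 mL/hr
Volume infused so far = 24.411 mL/hr × 4.3 hr = 104.9673 mL
Volume remaining = 158 − 104.9673 = 53.0327 mL
New rate:
25 mcg/min × 60 min/hr = 1500 mcg/hr
Rate = 1500 mcg/hr ÷ 253.1646 mcg/mL = 5.925 mL/hr
Time remaining = 53.0327 mL ÷ 5.925 mL/hr = 8.950667 hr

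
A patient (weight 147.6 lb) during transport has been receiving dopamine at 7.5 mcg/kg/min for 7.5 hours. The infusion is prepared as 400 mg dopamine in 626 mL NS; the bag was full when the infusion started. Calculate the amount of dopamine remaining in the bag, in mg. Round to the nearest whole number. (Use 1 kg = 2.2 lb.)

174 mg

Weight = 147.6 lb ÷ 2.2 lb/kg = 67.09091 kg
Dose = 7.5 mcg/kg/min × 67.09091 kg = 503.1818 mcg/min
503.1818 mcg/min × 60 min/hr = 30190.91 mcg/hr
Concentration = 400 mg ÷ 626 mL = 0.6389776 mg/mL = 638.9776 mcg/mL
Rate = 30190.91 mcg/hr ÷ 638.9776 mcg/mL = 47.24877 mL/hr
Volume infused = 47.24877 mL/hr × 7.5 hr = 354.3658 mL
Volume remaining = 626 − 354.3658 = 271.6342 mL
Drug remaining = 271.6342 mL × 638.9776 mcg/mL = 173568.2 mcg = 173.5682 mg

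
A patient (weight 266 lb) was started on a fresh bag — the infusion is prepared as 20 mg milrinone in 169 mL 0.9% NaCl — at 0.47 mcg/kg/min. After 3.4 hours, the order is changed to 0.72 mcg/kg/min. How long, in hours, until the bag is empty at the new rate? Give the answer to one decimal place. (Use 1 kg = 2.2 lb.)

1.6 hours

Initial rate:
Weight = 266 lb ÷ 2.2 lb/kg = 120.9091 kg
Dose = 0.47 mcg/kg/min × 120.9091 kg = 56.82727 mcg/min
56.82727 mcg/min × 60 min/hr = 3409.636 mcg/hr
Concentration = 20 mg ÷ 169 mL = 0.1183432 mg/mL = 118.3432 mcg/mL
Rate = 3409.636 mcg/hr ÷ 118.3432 mcg/mL = 28.81143 mL/hr
Volume infused so far = 28.81143 mL/hr × 3.4 hr = 97.95885 mL
Volume remaining = 169 − 97.95885 = 71.04115 mL
New rate:
Dose = 0.72 mcg/kg/min × 120.9091 kg = 87.05455 mcg/min
87.05455 mcg/min × 60 min/hr = 5223.273 mcg/hr
Rate = 5223.273 mcg/hr ÷ 118.3432 mcg/mL = 44.13665 mL/hr
Time remaining = 71.04115 mL ÷ 44.13665 mL/hr = 1.609573 hr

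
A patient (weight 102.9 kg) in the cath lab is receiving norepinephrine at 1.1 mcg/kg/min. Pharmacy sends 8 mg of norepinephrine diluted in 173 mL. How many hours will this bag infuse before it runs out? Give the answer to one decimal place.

Dose = 1.1 mcg/kg/min × 102.9 kg = 113.19 mcg/min
113.19 mcg/min × 60 min/hr = 6791.4 mcg/hr
Concentration = 8 mg ÷ 173 mL = 0.04624277 mg/mL = 46.24277 mcg/mL
Rate = 6791.4 mcg/hr ÷ 46.24277 mcg/mL = 146.864 mL/hr
Duration = 173 mL ÷ 146.864 mL/hr = 1.17796 hr

1.2 hours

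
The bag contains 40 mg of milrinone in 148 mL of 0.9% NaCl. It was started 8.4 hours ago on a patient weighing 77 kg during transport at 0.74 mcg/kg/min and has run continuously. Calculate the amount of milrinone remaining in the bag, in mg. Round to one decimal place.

11.3 mg

Dose = 0.74 mcg/kg/min × 77 kg = 56.98 mcg/min
56.98 mcg/min × 60 min/hr = 3418.8 mcg/hr
Concentration = 40 mg ÷ 148 mL = 0.2702703 mg/mL = 270.2703 mcg/mL
Rate = 3418.8 mcg/hr ÷ 270.2703 mcg/mL = 12.64956 mL/hr
Volume infused = 12.64956 mL/hr × 8.4 hr = 106.2563 mL
Volume remaining = 148 − 106.2563 = 41.7437 mL
Drug remaining = 41.7437 mL × 270.2703 mcg/mL = 11282.08 mcg = 11.28208 mg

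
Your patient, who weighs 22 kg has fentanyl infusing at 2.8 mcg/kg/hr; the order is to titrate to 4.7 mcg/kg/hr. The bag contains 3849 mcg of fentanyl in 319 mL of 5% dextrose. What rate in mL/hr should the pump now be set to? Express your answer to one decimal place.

Dose = 4.7 mcg/kg/hr × 22 kg = 103.4 mcg/hr
Concentration = 3849 mcg ÷ 319 mL = 12.06583 mcg/mL
Rate = 103.4 mcg/hr ÷ 12.06583 mcg/mL = 8.569654 mL/hr

8.6 mL/hr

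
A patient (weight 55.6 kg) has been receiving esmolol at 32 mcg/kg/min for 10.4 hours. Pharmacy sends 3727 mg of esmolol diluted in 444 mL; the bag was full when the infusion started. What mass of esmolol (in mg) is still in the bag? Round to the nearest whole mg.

Dose = 32 mcg/kg/min × 55.6 kg = 1779.2 mcg/min
1779.2 mcg/min × 60 min/hr = 106752 mcg/hr
Concentration = 3727 mg ÷ 444 mL = 8.394144 mg/mL = 8394.144 mcg/mL
Rate = 106752 mcg/hr ÷ 8394.144 mcg/mL = 12.71744 mL/hr
Volume infused = 12.71744 mL/hr × 10.4 hr = 132.2613 mL
Volume remaining = 444 − 132.2613 = 311.7387 mL
Drug remaining = 311.7387 mL × 8394.144 mcg/mL = 2616779 mcg = 2616.779 mg

2617 mg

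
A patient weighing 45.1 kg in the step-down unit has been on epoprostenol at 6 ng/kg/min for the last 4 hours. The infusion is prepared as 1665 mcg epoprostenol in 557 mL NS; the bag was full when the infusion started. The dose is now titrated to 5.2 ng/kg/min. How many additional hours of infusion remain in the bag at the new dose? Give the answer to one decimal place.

Initial rate:
Dose = 6 ng/kg/min × 45.1 kg = 270.6 ng/min
270.6 ng/min × 60 min/hr = 16236 ng/hr
Concentration = 1665 mcg ÷ 557 mL = 2.989228 mcg/mL = 2989.228 ng/mL
Rate = 16236 ng/hr ÷ 2989.228 ng/mL = 5.431503 mL/hr
Volume infused so far = 5.431503 mL/hr × 4 hr = 21.72601 mL
Volume remaining = 557 − 21.72601 = 535.274 mL
New rate:
Dose = 5.2 ng/kg/min × 45.1 kg = 234.52 ng/min
234.52 ng/min × 60 min/hr = 14071.2 ng/hr
Rate = 14071.2 ng/hr ÷ 2989.228 ng/mL = 4.707302 mL/hr
Time remaining = 535.274 mL ÷ 4.707302 mL/hr = 113.7114 hr

113.7 hours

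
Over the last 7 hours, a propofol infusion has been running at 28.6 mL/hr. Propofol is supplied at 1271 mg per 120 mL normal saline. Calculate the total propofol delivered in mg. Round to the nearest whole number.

Concentration = 1271 mg ÷ 120 mL = 10.59167 mg/mL
Drug rate = 28.6 mL/hr × 10.59167 mg/mL = 302.9217 mg/hr
Total = 302.9217 mg/hr × 7 hr = 2120.452 mg

2120 mg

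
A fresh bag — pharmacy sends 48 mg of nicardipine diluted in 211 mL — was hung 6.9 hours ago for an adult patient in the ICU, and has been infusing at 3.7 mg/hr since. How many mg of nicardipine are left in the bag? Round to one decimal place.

22.5 mg

Concentration = 48 mg ÷ 211 mL = 0.2274882 mg/mL
Rate = 3.7 mg/hr ÷ 0.2274882 mg/mL = 16.26458 mL/hr
Volume infused = 16.26458 mL/hr × 6.9 hr = 112.2256 mL
Volume remaining = 211 − 112.2256 = 98.77437 mL
Drug remaining = 98.77437 mL × 0.2274882 mg/mL = 22.47 mg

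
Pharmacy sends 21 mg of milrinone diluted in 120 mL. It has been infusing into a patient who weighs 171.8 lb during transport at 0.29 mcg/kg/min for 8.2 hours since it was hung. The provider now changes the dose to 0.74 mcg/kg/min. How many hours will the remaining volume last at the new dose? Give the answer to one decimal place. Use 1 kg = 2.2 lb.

2.8 hours

Initial rate:
Weight = 171.8 lb ÷ 2.2 lb/kg = 78.09091 kg
Dose = 0.29 mcg/kg/min × 78.09091 kg = 22.64636 mcg/min
22.64636 mcg/min × 60 min/hr = 1358.782 mcg/hr
Concentration = 21 mg ÷ 120 mL = 0.175 mg/mL = 175 mcg/mL
Rate = 1358.782 mcg/hr ÷ 175 mcg/mL = 7.764468 mL/hr
Volume infused so far = 7.764468 mL/hr × 8.2 hr = 63.66863 mL
Volume remaining = 120 − 63.66863 = 56.33137 mL
New rate:
Dose = 0.74 mcg/kg/min × 78.09091 kg = 57.78727 mcg/min
57.78727 mcg/min × 60 min/hr = 3467.236 mcg/hr
Rate = 3467.236 mcg/hr ÷ 175 mcg/mL = 19.81278 mL/hr
Time remaining = 56.33137 mL ÷ 19.81278 mL/hr = 2.843183 hr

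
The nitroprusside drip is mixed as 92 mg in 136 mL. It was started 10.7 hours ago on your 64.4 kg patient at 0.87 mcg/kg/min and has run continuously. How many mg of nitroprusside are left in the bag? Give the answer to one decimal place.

Dose = 0.87 mcg/kg/min × 64.4 kg = 56.028 mcg/min
56.028 mcg/min × 60 min/hr = 3361.68 mcg/hr
Concentration = 92 mg ÷ 136 mL = 0.6764706 mg/mL = 676.4706 mcg/mL
Rate = 3361.68 mcg/hr ÷ 676.4706 mcg/mL = 4.96944 mL/hr
Volume infused = 4.96944 mL/hr × 10.7 hr = 53.17301 mL
Volume remaining = 136 − 53.17301 = 82.82699 mL
Drug remaining = 82.82699 mL × 676.4706 mcg/mL = 56030.02 mcg = 56.03002 mg

56.0 mg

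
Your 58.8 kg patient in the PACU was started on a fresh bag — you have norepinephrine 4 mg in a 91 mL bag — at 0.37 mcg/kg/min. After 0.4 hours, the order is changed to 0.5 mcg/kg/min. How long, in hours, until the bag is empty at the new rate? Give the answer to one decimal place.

2.0 hours

Initial rate:
Dose = 0.37 mcg/kg/min × 58.8 kg = 21.756 mcg/min
21.756 mcg/min × 60 min/hr = 1305.36 mcg/hr
Concentration = 4 mg ÷ 91 mL = 0.04395604 mg/mL = 43.95604 mcg/mL
Rate = 1305.36 mcg/hr ÷ 43.95604 mcg/mL = 29.69694 mL/hr
Volume infused so far = 29.69694 mL/hr × 0.4 hr = 11.87878 mL
Volume remaining = 91 − 11.87878 = 79.12122 mL
New rate:
Dose = 0.5 mcg/kg/min × 58.8 kg = 29.4 mcg/min
29.4 mcg/min × 60 min/hr = 1764 mcg/hr
Rate = 1764 mcg/hr ÷ 43.95604 mcg/mL = 40.131 mL/hr
Time remaining = 79.12122 mL ÷ 40.131 mL/hr = 1.971574 hr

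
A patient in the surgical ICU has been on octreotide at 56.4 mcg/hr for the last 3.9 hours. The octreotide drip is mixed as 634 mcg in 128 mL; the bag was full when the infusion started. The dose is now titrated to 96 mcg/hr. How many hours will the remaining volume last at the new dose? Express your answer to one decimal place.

4.3 hours

Initial rate:
Concentration = 634 mcg ÷ 128 mL = 4.953125 mcg/mL
Rate = 56.4 mcg/hr ÷ 4.953125 mcg/mL = 11.38675 mL/hr
Volume infused so far = 11.38675 mL/hr × 3.9 hr = 44.40833 mL
Volume remaining = 128 − 44.40833 = 83.59167 mL
New rate:
Rate = 96 mcg/hr ÷ 4.953125 mcg/mL = 19.3817 mL/hr
Time remaining = 83.59167 mL ÷ 19.3817 mL/hr = 4.312917 hr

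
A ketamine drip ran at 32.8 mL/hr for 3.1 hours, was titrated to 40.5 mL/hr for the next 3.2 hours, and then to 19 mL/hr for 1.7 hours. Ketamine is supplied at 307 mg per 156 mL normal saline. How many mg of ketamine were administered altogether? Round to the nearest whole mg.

Concentration = 307 mg ÷ 156 mL = 1.967949 mg/mL
Stage 1: 32.8 mL/hr × 3.1 hr = 101.68 mL → 101.68 mL × 1.967949 mg/mL = 200.101 mg
Stage 2: 40.5 mL/hr × 3.2 hr = 129.6 mL → 129.6 mL × 1.967949 mg/mL = 255.0462 mg
Stage 3: 19 mL/hr × 1.7 hr = 32.3 mL → 32.3 mL × 1.967949 mg/mL = 63.56474 mg
Total = 200.101 + 255.0462 + 63.56474 = 518.7119 mg

519 mg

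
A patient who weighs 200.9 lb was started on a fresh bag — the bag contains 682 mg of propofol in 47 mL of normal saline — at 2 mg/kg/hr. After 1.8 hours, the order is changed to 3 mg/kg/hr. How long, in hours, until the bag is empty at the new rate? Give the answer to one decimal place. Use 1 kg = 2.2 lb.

1.3 hours

Initial rate:
Weight = 200.9 lb ÷ 2.2 lb/kg = 91.31818 kg
Dose = 2 mg/kg/hr × 91.31818 kg = 182.6364 mg/hr
Concentration = 682 mg ÷ 47 mL = 14.51064 mg/mL
Rate = 182.6364 mg/hr ÷ 14.51064 mg/mL = 12.58638 mL/hr
Volume infused so far = 12.58638 mL/hr × 1.8 hr = 22.65548 mL
Volume remaining = 47 − 22.65548 = 24.34452 mL
New rate:
Dose = 3 mg/kg/hr × 91.31818 kg = 273.9545 mg/hr
Rate = 273.9545 mg/hr ÷ 14.51064 mg/mL = 18.87957 mL/hr
Time remaining = 24.34452 mL ÷ 18.87957 mL/hr = 1.289464 hr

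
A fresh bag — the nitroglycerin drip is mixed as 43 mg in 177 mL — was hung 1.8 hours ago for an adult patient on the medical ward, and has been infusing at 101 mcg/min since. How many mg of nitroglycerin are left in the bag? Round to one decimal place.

32.1 mg

101 mcg/min × 60 min/hr = 6060 mcg/hr
Concentration = 43 mg ÷ 177 mL = 0.2429379 mg/mL = 242.9379 mcg/mL
Rate = 6060 mcg/hr ÷ 242.9379 mcg/mL = 24.94465 mL/hr
Volume infused = 24.94465 mL/hr × 1.8 hr = 44.90037 mL
Volume remaining = 177 − 44.90037 = 132.0996 mL
Drug remaining = 132.0996 mL × 242.9379 mcg/mL = 32092 mcg = 32.092 mg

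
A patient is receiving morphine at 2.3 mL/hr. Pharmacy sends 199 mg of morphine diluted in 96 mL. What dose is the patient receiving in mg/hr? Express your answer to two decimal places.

4.77 mg/hr

Concentration = 199 mg ÷ 96 mL = 2.072917 mg/mL
Drug rate = 2.3 mL/hr × 2.072917 mg/mL = 4.767708 mg/hr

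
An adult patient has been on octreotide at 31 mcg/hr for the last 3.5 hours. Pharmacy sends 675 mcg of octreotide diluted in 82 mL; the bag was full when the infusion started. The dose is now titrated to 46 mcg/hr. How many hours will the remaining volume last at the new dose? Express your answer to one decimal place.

Initial rate:
Concentration = 675 mcg ÷ 82 mL = 8.231707 mcg/mL
Rate = 31 mcg/hr ÷ 8.231707 mcg/mL = 3.765926 mL/hr
Volume infused so far = 3.765926 mL/hr × 3.5 hr = 13.18074 mL
Volume remaining = 82 − 13.18074 = 68.81926 mL
New rate:
Rate = 46 mcg/hr ÷ 8.231707 mcg/mL = 5.588148 mL/hr
Time remaining = 68.81926 mL ÷ 5.588148 mL/hr = 12.31522 hr

12.3 hours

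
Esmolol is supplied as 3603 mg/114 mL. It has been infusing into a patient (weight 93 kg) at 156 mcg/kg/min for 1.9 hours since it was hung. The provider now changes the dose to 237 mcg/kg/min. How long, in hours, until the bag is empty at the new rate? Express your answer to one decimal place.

1.5 hours

Initial rate:
Dose = 156 mcg/kg/min × 93 kg = 14508 mcg/min
14508 mcg/min × 60 min/hr = 870480 mcg/hr
Concentration = 3603 mg ÷ 114 mL = 31.60526 mg/mL = 31605.26 mcg/mL
Rate = 870480 mcg/hr ÷ 31605.26 mcg/mL = 27.54225 mL/hr
Volume infused so far = 27.54225 mL/hr × 1.9 hr = 52.33027 mL
Volume remaining = 114 − 52.33027 = 61.66973 mL
New rate:
Dose = 237 mcg/kg/min × 93 kg = 22041 mcg/min
22041 mcg/min × 60 min/hr = 1322460 mcg/hr
Rate = 1322460 mcg/hr ÷ 31605.26 mcg/mL = 41.84303 mL/hr
Time remaining = 61.66973 mL ÷ 41.84303 mL/hr = 1.473835 hr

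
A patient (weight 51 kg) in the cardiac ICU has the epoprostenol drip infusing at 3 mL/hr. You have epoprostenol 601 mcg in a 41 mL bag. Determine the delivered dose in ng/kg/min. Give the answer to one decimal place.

Concentration = 601 mcg ÷ 41 mL = 14.65854 mcg/mL = 14658.54 ng/mL
Drug rate = 3 mL/hr × 14658.54 ng/mL = 43975.61 ng/hr
43975.61 ng/hr ÷ 60 min/hr = 732.9268 ng/min
732.9268 ng/min ÷ 51 kg = 14.37111 ng/kg/min

14.4 ng/kg/min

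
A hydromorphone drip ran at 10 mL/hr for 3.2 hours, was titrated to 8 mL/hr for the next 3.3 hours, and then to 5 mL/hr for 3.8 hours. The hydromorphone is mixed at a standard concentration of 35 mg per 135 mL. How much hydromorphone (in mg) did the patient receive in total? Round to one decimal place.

20.1 mg

Concentration = 35 mg ÷ 135 mL = 0.2592593 mg/mL
Stage 1: 10 mL/hr × 3.2 hr = 32 mL → 32 mL × 0.2592593 mg/mL = 8.296296 mg
Stage 2: 8 mL/hr × 3.3 hr = 26.4 mL → 26.4 mL × 0.2592593 mg/mL = 6.844444 mg
Stage 3: 5 mL/hr × 3.8 hr = 19 mL → 19 mL × 0.2592593 mg/mL = 4.925926 mg
Total = 8.296296 + 6.844444 + 4.925926 = 20.06667 mg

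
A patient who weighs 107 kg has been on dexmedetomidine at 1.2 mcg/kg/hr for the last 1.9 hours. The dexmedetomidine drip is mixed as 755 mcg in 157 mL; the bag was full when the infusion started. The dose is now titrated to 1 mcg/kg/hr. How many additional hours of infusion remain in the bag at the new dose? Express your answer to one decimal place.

Initial rate:
Dose = 1.2 mcg/kg/hr × 107 kg = 128.4 mcg/hr
Concentration = 755 mcg ÷ 157 mL = 4.808917 mcg/mL
Rate = 128.4 mcg/hr ÷ 4.808917 mcg/mL = 26.7004 mL/hr
Volume infused so far = 26.7004 mL/hr × 1.9 hr = 50.73075 mL
Volume remaining = 157 − 50.73075 = 106.2692 mL
New rate:
Dose = 1 mcg/kg/hr × 107 kg = 107 mcg/hr
Rate = 107 mcg/hr ÷ 4.808917 mcg/mL = 22.25033 mL/hr
Time remaining = 106.2692 mL ÷ 22.25033 mL/hr = 4.776075 hr

4.8 hours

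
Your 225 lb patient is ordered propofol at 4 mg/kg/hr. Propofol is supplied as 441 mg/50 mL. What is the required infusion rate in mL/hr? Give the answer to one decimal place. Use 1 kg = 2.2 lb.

Weight = 225 lb ÷ 2.2 lb/kg = 102.2727 kg
Dose = 4 mg/kg/hr × 102.2727 kg = 409.0909 mg/hr
Concentration = 441 mg ÷ 50 mL = 8.82 mg/mL
Rate = 409.0909 mg/hr ÷ 8.82 mg/mL = 46.38219 mL/hr

46.4 mL/hr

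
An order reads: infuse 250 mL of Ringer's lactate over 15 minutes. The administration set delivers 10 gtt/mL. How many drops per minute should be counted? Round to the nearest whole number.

167 gtt/min

250 mL ÷ (15 min) = 16.66667 mL/min
16.66667 mL/min × 10 gtt/mL = 166.6667 gtt/min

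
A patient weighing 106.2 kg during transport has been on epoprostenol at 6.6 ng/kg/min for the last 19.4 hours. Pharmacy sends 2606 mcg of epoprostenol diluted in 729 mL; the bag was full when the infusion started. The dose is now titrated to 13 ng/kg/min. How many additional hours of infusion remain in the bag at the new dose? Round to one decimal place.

Initial rate:
Dose = 6.6 ng/kg/min × 106.2 kg = 700.92 ng/min
700.92 ng/min × 60 min/hr = 42055.2 ng/hr
Concentration = 2606 mcg ÷ 729 mL = 3.57476 mcg/mL = 3574.76 ng/mL
Rate = 42055.2 ng/hr ÷ 3574.76 ng/mL = 11.76448 mL/hr
Volume infused so far = 11.76448 mL/hr × 19.4 hr = 228.231 mL
Volume remaining = 729 − 228.231 = 500.769 mL
New rate:
Dose = 13 ng/kg/min × 106.2 kg = 1380.6 ng/min
1380.6 ng/min × 60 min/hr = 82836 ng/hr
Rate = 82836 ng/hr ÷ 3574.76 ng/mL = 23.17247 mL/hr
Time remaining = 500.769 mL ÷ 23.17247 mL/hr = 21.61052 hr

21.6 hours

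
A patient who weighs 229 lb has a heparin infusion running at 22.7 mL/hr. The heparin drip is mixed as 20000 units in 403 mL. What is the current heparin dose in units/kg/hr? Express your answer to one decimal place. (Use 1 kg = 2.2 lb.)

10.8 units/kg/hr

Weight = 229 lb ÷ 2.2 lb/kg = 104.0909 kg
Concentration = 20000 units ÷ 403 mL = 49.62779 units/mL
Drug rate = 22.7 mL/hr × 49.62779 units/mL = 1126.551 units/hr
1126.551 units/hr ÷ 104.0909 kg = 10.82276 units/kg/hr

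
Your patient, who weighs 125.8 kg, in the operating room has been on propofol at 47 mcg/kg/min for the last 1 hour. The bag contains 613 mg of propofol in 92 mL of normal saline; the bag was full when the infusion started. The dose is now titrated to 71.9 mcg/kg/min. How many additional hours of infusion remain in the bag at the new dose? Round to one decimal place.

Initial rate:
Dose = 47 mcg/kg/min × 125.8 kg = 5912.6 mcg/min
5912.6 mcg/min × 60 min/hr = 354756 mcg/hr
Concentration = 613 mg ÷ 92 mL = 6.663043 mg/mL = 6663.043 mcg/mL
Rate = 354756 mcg/hr ÷ 6663.043 mcg/mL = 53.24234 mL/hr
Volume infused so far = 53.24234 mL/hr × 1 hr = 53.24234 mL
Volume remaining = 92 − 53.24234 = 38.75766 mL
New rate:
Dose = 71.9 mcg/kg/min × 125.8 kg = 9045.02 mcg/min
9045.02 mcg/min × 60 min/hr = 542701.2 mcg/hr
Rate = 542701.2 mcg/hr ÷ 6663.043 mcg/mL = 81.44945 mL/hr
Time remaining = 38.75766 mL ÷ 81.44945 mL/hr = 0.4758493 hr

0.5 hours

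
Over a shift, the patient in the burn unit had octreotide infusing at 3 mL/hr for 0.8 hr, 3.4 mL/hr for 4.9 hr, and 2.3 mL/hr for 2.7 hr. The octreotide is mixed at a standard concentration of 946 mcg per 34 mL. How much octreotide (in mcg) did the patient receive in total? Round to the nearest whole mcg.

Concentration = 946 mcg ÷ 34 mL = 27.82353 mcg/mL
Stage 1: 3 mL/hr × 0.8 hr = 2.4 mL → 2.4 mL × 27.82353 mcg/mL = 66.77647 mcg
Stage 2: 3.4 mL/hr × 4.9 hr = 16.66 mL → 16.66 mL × 27.82353 mcg/mL = 463.54 mcg
Stage 3: 2.3 mL/hr × 2.7 hr = 6.21 mL → 6.21 mL × 27.82353 mcg/mL = 172.7841 mcg
Total = 66.77647 + 463.54 + 172.7841 = 703.1006 mcg

703 mcg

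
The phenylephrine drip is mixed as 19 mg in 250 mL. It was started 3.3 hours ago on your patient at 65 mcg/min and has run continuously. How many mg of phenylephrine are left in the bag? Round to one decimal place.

65 mcg/min × 60 min/hr = 3900 mcg/hr
Concentration = 19 mg ÷ 250 mL = 0.076 mg/mL = 76 mcg/mL
Rate = 3900 mcg/hr ÷ 76 mcg/mL = 51.31579 mL/hr
Volume infused = 51.31579 mL/hr × 3.3 hr = 169.3421 mL
Volume remaining = 250 − 169.3421 = 80.65789 mL
Drug remaining = 80.65789 mL × 76 mcg/mL = 6130 mcg = 6.13 mg

6.1 mg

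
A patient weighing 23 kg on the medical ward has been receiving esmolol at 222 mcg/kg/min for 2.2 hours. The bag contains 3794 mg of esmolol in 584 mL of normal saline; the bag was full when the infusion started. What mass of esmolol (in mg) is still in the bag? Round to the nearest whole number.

3120 mg

Dose = 222 mcg/kg/min × 23 kg = 5106 mcg/min
5106 mcg/min × 60 min/hr = 306360 mcg/hr
Concentration = 3794 mg ÷ 584 mL = 6.496575 mg/mL = 6496.575 mcg/mL
Rate = 306360 mcg/hr ÷ 6496.575 mcg/mL = 47.15715 mL/hr
Volume infused = 47.15715 mL/hr × 2.2 hr = 103.7457 mL
Volume remaining = 584 − 103.7457 = 480.2543 mL
Drug remaining = 480.2543 mL × 6496.575 mcg/mL = 3120008 mcg = 3120.008 mg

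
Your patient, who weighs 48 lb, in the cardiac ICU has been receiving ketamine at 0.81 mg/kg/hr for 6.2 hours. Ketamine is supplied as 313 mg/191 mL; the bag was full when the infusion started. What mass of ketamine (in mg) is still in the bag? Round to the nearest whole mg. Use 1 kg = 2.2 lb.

Weight = 48 lb ÷ 2.2 lb/kg = 21.81818 kg
Dose = 0.81 mg/kg/hr × 21.81818 kg = 17.67273 mg/hr
Concentration = 313 mg ÷ 191 mL = 1.638743 mg/mL
Rate = 17.67273 mg/hr ÷ 1.638743 mg/mL = 10.78432 mL/hr
Volume infused = 10.78432 mL/hr × 6.2 hr = 66.86276 mL
Volume remaining = 191 − 66.86276 = 124.1372 mL
Drug remaining = 124.1372 mL × 1.638743 mg/mL = 203.4291 mg

203 mg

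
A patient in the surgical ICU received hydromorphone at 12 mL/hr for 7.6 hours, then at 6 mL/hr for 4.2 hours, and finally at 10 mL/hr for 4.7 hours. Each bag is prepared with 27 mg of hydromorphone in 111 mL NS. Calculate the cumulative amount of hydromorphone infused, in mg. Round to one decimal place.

39.7 mg

Concentration = 27 mg ÷ 111 mL = 0.2432432 mg/mL
Stage 1: 12 mL/hr × 7.6 hr = 91.2 mL → 91.2 mL × 0.2432432 mg/mL = 22.18378 mg
Stage 2: 6 mL/hr × 4.2 hr = 25.2 mL → 25.2 mL × 0.2432432 mg/mL = 6.12973 mg
Stage 3: 10 mL/hr × 4.7 hr = 47 mL → 47 mL × 0.2432432 mg/mL = 11.43243 mg
Total = 22.18378 + 6.12973 + 11.43243 = 39.74595 mg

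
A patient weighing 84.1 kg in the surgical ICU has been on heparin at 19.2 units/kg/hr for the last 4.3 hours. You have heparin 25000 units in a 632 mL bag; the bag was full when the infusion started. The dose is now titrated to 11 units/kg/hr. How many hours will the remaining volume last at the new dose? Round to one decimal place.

19.5 hours

Initial rate:
Dose = 19.2 units/kg/hr × 84.1 kg = 1614.72 units/hr
Concentration = 25000 units ÷ 632 mL = 39.55696 units/mL
Rate = 1614.72 units/hr ÷ 39.55696 units/mL = 40.82012 mL/hr
Volume infused so far = 40.82012 mL/hr × 4.3 hr = 175.5265 mL
Volume remaining = 632 − 175.5265 = 456.4735 mL
New rate:
Dose = 11 units/kg/hr × 84.1 kg = 925.1 units/hr
Rate = 925.1 units/hr ÷ 39.55696 units/mL = 23.38653 mL/hr
Time remaining = 456.4735 mL ÷ 23.38653 mL/hr = 19.51865 hr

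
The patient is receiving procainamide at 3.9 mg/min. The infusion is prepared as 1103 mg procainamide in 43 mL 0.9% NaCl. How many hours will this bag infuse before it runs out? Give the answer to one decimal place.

3.9 mg/min × 60 min/hr = 234 mg/hr
Concentration = 1103 mg ÷ 43 mL = 25.65116 mg/mL
Rate = 234 mg/hr ÷ 25.65116 mg/mL = 9.122393 mL/hr
Duration = 43 mL ÷ 9.122393 mL/hr = 4.713675 hr

4.7 hours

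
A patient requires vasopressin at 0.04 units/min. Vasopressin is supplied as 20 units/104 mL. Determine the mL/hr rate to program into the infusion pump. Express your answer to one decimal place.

12.5 mL/hr

0.04 units/min × 60 min/hr = 2.4 units/hr
Concentration = 20 units ÷ 104 mL = 0.1923077 units/mL
Rate = 2.4 units/hr ÷ 0.1923077 units/mL = 12.48 mL/hr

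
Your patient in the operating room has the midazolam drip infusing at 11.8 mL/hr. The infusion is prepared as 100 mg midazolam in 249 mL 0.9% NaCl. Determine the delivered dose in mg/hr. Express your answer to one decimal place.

Concentration = 100 mg ÷ 249 mL = 0.4016064 mg/mL
Drug rate = 11.8 mL/hr × 0.4016064 mg/mL = 4.738956 mg/hr

4.7 mg/hr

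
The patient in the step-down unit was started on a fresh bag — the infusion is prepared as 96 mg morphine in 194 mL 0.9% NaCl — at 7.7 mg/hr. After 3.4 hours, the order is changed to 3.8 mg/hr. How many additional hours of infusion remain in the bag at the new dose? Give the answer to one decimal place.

Initial rate:
Concentration = 96 mg ÷ 194 mL = 0.4948454 mg/mL
Rate = 7.7 mg/hr ÷ 0.4948454 mg/mL = 15.56042 mL/hr
Volume infused so far = 15.56042 mL/hr × 3.4 hr = 52.90542 mL
Volume remaining = 194 − 52.90542 = 141.0946 mL
New rate:
Rate = 3.8 mg/hr ÷ 0.4948454 mg/mL = 7.679167 mL/hr
Time remaining = 141.0946 mL ÷ 7.679167 mL/hr = 18.37368 hr

18.4 hours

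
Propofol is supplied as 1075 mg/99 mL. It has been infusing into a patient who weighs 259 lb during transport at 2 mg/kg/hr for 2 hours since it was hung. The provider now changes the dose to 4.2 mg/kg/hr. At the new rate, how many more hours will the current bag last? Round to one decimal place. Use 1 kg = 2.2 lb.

1.2 hours

Initial rate:
Weight = 259 lb ÷ 2.2 lb/kg = 117.7273 kg
Dose = 2 mg/kg/hr × 117.7273 kg = 235.4545 mg/hr
Concentration = 1075 mg ÷ 99 mL = 10.85859 mg/mL
Rate = 235.4545 mg/hr ÷ 10.85859 mg/mL = 21.68372 mL/hr
Volume infused so far = 21.68372 mL/hr × 2 hr = 43.36744 mL
Volume remaining = 99 − 43.36744 = 55.63256 mL
New rate:
Dose = 4.2 mg/kg/hr × 117.7273 kg = 494.4545 mg/hr
Rate = 494.4545 mg/hr ÷ 10.85859 mg/mL = 45.53581 mL/hr
Time remaining = 55.63256 mL ÷ 45.53581 mL/hr = 1.221732 hr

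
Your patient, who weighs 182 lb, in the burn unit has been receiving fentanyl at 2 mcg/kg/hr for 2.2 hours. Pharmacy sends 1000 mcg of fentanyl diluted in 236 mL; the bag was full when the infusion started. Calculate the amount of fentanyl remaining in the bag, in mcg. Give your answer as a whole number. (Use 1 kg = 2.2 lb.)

636 mcg

Weight = 182 lb ÷ 2.2 lb/kg = 82.72727 kg
Dose = 2 mcg/kg/hr × 82.72727 kg = 165.4545 mcg/hr
Concentration = 1000 mcg ÷ 236 mL = 4.237288 mcg/mL
Rate = 165.4545 mcg/hr ÷ 4.237288 mcg/mL = 39.04727 mL/hr
Volume infused = 39.04727 mL/hr × 2.2 hr = 85.904 mL
Volume remaining = 236 − 85.904 = 150.096 mL
Drug remaining = 150.096 mL × 4.237288 mcg/mL = 636 mcg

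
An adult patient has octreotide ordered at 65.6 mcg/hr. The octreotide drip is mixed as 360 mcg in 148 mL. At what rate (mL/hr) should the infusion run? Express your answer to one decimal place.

27.0 mL/hr

Concentration = 360 mcg ÷ 148 mL = 2.432432 mcg/mL
Rate = 65.6 mcg/hr ÷ 2.432432 mcg/mL = 26.96889 mL/hr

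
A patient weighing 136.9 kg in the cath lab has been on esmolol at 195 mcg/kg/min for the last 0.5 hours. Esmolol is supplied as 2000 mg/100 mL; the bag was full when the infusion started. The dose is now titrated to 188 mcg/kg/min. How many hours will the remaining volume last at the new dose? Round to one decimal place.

0.8 hours

Initial rate:
Dose = 195 mcg/kg/min × 136.9 kg = 26695.5 mcg/min
26695.5 mcg/min × 60 min/hr = 1601730 mcg/hr
Concentration = 2000 mg ÷ 100 mL = 20 mg/mL = 20000 mcg/mL
Rate = 1601730 mcg/hr ÷ 20000 mcg/mL = 80.0865 mL/hr
Volume infused so far = 80.0865 mL/hr × 0.5 hr = 40.04325 mL
Volume remaining = 100 − 40.04325 = 59.95675 mL
New rate:
Dose = 188 mcg/kg/min × 136.9 kg = 25737.2 mcg/min
25737.2 mcg/min × 60 min/hr = 1544232 mcg/hr
Rate = 1544232 mcg/hr ÷ 20000 mcg/mL = 77.2116 mL/hr
Time remaining = 59.95675 mL ÷ 77.2116 mL/hr = 0.7765252 hr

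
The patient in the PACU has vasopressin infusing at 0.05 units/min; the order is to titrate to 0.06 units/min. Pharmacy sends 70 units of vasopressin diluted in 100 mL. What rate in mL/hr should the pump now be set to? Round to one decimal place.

0.06 units/min × 60 min/hr = 3.6 units/hr
Concentration = 70 units ÷ 100 mL = 0.7 units/mL
Rate = 3.6 units/hr ÷ 0.7 units/mL = 5.142857 mL/hr

5.1 mL/hr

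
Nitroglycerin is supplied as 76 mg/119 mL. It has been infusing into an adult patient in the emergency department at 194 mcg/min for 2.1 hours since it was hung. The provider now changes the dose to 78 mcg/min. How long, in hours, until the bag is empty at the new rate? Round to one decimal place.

Initial rate:
194 mcg/min × 60 min/hr = 11640 mcg/hr
Concentration = 76 mg ÷ 119 mL = 0.6386555 mg/mL = 638.6555 mcg/mL
Rate = 11640 mcg/hr ÷ 638.6555 mcg/mL = 18.22579 mL/hr
Volume infused so far = 18.22579 mL/hr × 2.1 hr = 38.27416 mL
Volume remaining = 119 − 38.27416 = 80.72584 mL
New rate:
78 mcg/min × 60 min/hr = 4680 mcg/hr
Rate = 4680 mcg/hr ÷ 638.6555 mcg/mL = 7.327895 mL/hr
Time remaining = 80.72584 mL ÷ 7.327895 mL/hr = 11.01624 hr

11.0 hours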